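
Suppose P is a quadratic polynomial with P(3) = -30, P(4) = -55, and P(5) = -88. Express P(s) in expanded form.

Write P(s) = as^2 + bs + c. Substituting each data point gives a linear system:
  9a + 3b + c = -30
  16a + 4b + c = -55
  25a + 5b + c = -88
Solving the system yields a = -4, b = 3, c = -3.
So P(s) = -4s² + 3s - 3.
Check: P(4) = -55. ✓

P(s) = -4s^2 + 3s - 3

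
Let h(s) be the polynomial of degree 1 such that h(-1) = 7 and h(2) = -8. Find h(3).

-13

Write h(s) = as + b. Substituting each data point gives a linear system:
  -a + b = 7
  2a + b = -8
Solving the system yields a = -5, b = 2.
So h(s) = -5s + 2.
Then h(3) = -13.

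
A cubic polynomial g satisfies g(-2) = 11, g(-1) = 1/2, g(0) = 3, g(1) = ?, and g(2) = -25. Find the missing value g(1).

1/2

On equispaced nodes a degree-3 polynomial has vanishing fourth forward difference, so
  g(-2) - 4·g(-1) + 6·g(0) - 4·g(1) + g(2) = 0.
Substituting the known values and solving for g(1):
  -4·g(1) = -2
  g(1) = 1/2.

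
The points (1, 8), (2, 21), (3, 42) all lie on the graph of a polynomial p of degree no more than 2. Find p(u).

p(u) = 4u^2 + u + 3

Using the Lagrange interpolation formula with nodes 1, 2, 3:
  L_0(u) = (u - 2)(u - 3) / 2
  L_1(u) = (u - 1)(u - 3) / -1
  L_2(u) = (u - 1)(u - 2) / 2
Then p(u) = 8·L_0(u) + 21·L_1(u) + 42·L_2(u).
Expanding and collecting terms gives p(u) = 4u^2 + u + 3.
Check: p(2) = 21. ✓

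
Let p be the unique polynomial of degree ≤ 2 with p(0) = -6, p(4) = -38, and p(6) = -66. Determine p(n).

p(n) = -n^2 - 4n - 6

Write p(n) = an^2 + bn + c. Substituting each data point gives a linear system:
  c = -6
  16a + 4b + c = -38
  36a + 6b + c = -66
Solving the system yields a = -1, b = -4, c = -6.
So p(n) = -n^2 - 4n - 6.
Check: p(0) = -6. ✓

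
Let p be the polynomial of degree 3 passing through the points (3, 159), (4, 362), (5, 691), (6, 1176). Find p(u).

Write p(u) = au^3 + bu^2 + cu + d. Substituting each data point gives a linear system:
  27a + 9b + 3c + d = 159
  64a + 16b + 4c + d = 362
  125a + 25b + 5c + d = 691
  216a + 36b + 6c + d = 1176
Solving the system yields a = 5, b = 3, c = -3, d = 6.
So p(u) = 5u³ + 3u² - 3u + 6.
Check: p(5) = 691. ✓

p(u) = 5u^3 + 3u^2 - 3u + 6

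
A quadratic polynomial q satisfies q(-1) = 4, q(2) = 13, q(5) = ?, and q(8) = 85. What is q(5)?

40

On equispaced nodes a degree-2 polynomial has vanishing third forward difference, so
  - q(-1) + 3·q(2) - 3·q(5) + q(8) = 0.
Substituting the known values and solving for q(5):
  -3·q(5) = -120
  q(5) = 40.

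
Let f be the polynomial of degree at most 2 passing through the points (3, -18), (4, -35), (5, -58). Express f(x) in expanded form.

Write f(x) = ax^2 + bx + c. Substituting each data point gives a linear system:
  9a + 3b + c = -18
  16a + 4b + c = -35
  25a + 5b + c = -58
Solving the system yields a = -3, b = 4, c = -3.
So f(x) = -3x^2 + 4x - 3.
Check: f(3) = -18. ✓

f(x) = -3x^2 + 4x - 3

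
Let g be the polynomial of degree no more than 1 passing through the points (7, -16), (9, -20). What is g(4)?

-10

Using the Lagrange interpolation formula with nodes 7, 9:
  L_0(n) = (n - 9) / -2
  L_1(n) = (n - 7) / 2
Then g(n) = -16·L_0(n) - 20·L_1(n).
Expanding and collecting terms gives g(n) = -2n - 2.
Evaluating at n = 4: g(4) = -10.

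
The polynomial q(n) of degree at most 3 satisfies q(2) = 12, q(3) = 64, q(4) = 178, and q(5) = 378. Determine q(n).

Using the Lagrange interpolation formula with nodes 2, 3, 4, 5:
  L_0(n) = (n - 3)(n - 4)(n - 5) / -6
  L_1(n) = (n - 2)(n - 4)(n - 5) / 2
  L_2(n) = (n - 2)(n - 3)(n - 5) / -2
  L_3(n) = (n - 2)(n - 3)(n - 4) / 6
Then q(n) = 12·L_0(n) + 64·L_1(n) + 178·L_2(n) + 378·L_3(n).
Expanding and collecting terms gives q(n) = 4n³ - 5n² + n - 2.
Check: q(3) = 64. ✓

q(n) = 4n^3 - 5n^2 + n - 2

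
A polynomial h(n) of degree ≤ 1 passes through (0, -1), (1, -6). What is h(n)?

h(n) = -5n - 1

Write h(n) = an + b. Substituting each data point gives a linear system:
  b = -1
  a + b = -6
Solving the system yields a = -5, b = -1.
So h(n) = -5n - 1.
Check: h(0) = -1. ✓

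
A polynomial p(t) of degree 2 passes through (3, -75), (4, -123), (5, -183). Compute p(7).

-339

Forward differences of the values at t = 3, 4, 5:
  p  : -75  -123  -183
  Δ  : -48  -60
  Δ^2: -12
The second differences are constant, confirming degree 2.
Interpolating (Newton forward form) and evaluating at t = 7 gives p(7) = -339.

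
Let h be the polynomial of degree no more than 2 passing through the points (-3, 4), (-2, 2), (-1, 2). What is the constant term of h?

Write h(u) = au^2 + bu + c. Substituting each data point gives a linear system:
  9a - 3b + c = 4
  4a - 2b + c = 2
  a - b + c = 2
Solving the system yields a = 1, b = 3, c = 4.
So h(u) = u² + 3u + 4.
The constant term is 4.

4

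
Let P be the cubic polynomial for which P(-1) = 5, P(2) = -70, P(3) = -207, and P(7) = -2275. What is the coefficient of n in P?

Write P(n) = an^3 + bn^2 + cn + d. Substituting each data point gives a linear system:
  -a + b - c + d = 5
  8a + 4b + 2c + d = -70
  27a + 9b + 3c + d = -207
  343a + 49b + 7c + d = -2275
Solving the system yields a = -6, b = -4, c = -3, d = 0.
So P(n) = -6n³ - 4n² - 3n.
The coefficient of n is -3.

-3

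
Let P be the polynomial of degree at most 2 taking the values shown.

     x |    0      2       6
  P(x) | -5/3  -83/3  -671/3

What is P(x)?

Using the Lagrange interpolation formula with nodes 0, 2, 6:
  L_0(x) = (x - 2)(x - 6) / 12
  L_1(x) = x(x - 6) / -8
  L_2(x) = x(x - 2) / 24
Then P(x) = -5/3·L_0(x) - 83/3·L_1(x) - 671/3·L_2(x).
Expanding and collecting terms gives P(x) = -6x² - x - 5/3.
Check: P(0) = -5/3. ✓

P(x) = -6x^2 - x - 5/3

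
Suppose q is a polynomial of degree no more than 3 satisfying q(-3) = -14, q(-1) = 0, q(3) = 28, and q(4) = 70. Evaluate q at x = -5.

Using the Lagrange interpolation formula with nodes -3, -1, 3, 4:
  L_0(x) = (x + 1)(x - 3)(x - 4) / -84
  L_1(x) = (x + 3)(x - 3)(x - 4) / 40
  L_2(x) = (x + 3)(x + 1)(x - 4) / -24
  L_3(x) = (x + 3)(x + 1)(x - 3) / 35
Then q(x) = -14·L_0(x) + 0·L_1(x) + 28·L_2(x) + 70·L_3(x).
Expanding and collecting terms gives q(x) = x^3 + x^2 - 2x - 2.
Evaluating at x = -5: q(-5) = -92.

-92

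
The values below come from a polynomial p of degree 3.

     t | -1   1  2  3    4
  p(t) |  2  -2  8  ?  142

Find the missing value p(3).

The 4 known points determine the degree-3 polynomial uniquely.
Write p(t) = at^3 + bt^2 + ct + d. Substituting each data point gives a linear system:
  -a + b - c + d = 2
  a + b + c + d = -2
  8a + 4b + 2c + d = 8
  64a + 16b + 4c + d = 142
Solving the system yields a = 3, b = -2, c = -5, d = 2.
So p(t) = 3t^3 - 2t^2 - 5t + 2.
Then p(3) = 50.

50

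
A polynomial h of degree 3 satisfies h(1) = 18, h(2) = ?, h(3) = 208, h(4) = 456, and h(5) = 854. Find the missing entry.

On equispaced nodes a degree-3 polynomial has vanishing fourth forward difference, so
  h(1) - 4·h(2) + 6·h(3) - 4·h(4) + h(5) = 0.
Substituting the known values and solving for h(2):
  -4·h(2) = -296
  h(2) = 74.

74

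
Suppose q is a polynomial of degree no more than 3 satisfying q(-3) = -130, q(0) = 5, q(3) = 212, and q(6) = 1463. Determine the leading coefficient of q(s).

Write q(s) = as^3 + bs^2 + cs + d. Substituting each data point gives a linear system:
  -27a + 9b - 3c + d = -130
  d = 5
  27a + 9b + 3c + d = 212
  216a + 36b + 6c + d = 1463
Solving the system yields a = 6, b = 4, c = 3, d = 5.
So q(s) = 6s³ + 4s² + 3s + 5.
The leading coefficient is 6.

6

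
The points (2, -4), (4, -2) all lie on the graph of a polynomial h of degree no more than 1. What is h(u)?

Using the Lagrange interpolation formula with nodes 2, 4:
  L_0(u) = (u - 4) / -2
  L_1(u) = (u - 2) / 2
Then h(u) = -4·L_0(u) - 2·L_1(u).
Expanding and collecting terms gives h(u) = u - 6.
Check: h(4) = -2. ✓

h(u) = u - 6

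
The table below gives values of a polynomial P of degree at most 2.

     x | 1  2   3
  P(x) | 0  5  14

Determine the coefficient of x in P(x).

-1

Write P(x) = ax^2 + bx + c. Substituting each data point gives a linear system:
  a + b + c = 0
  4a + 2b + c = 5
  9a + 3b + c = 14
Solving the system yields a = 2, b = -1, c = -1.
So P(x) = 2x^2 - x - 1.
The coefficient of x is -1.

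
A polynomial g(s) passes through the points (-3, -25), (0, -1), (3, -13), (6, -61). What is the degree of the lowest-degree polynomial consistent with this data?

Forward differences of the values at s = -3, 0, 3, 6:
  g  : -25  -1  -13  -61
  Δ  : 24  -12  -48
  Δ^2: -36  -36
  Δ^3: 0
The second differences are constant (-36) and nonzero, while all higher differences vanish, so the minimal degree is 2.

2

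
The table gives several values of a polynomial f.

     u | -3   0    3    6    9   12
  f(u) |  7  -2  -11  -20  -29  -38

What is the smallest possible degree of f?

1

Forward differences of the values at u = -3, 0, 3, 6, 9, 12:
  f  : 7  -2  -11  -20  -29  -38
  Δ  : -9  -9  -9  -9  -9
  Δ^2: 0  0  0  0
  Δ^3: 0  0  0
  Δ^4: 0  0
  Δ^5: 0
The first differences are constant (-9) and nonzero, while all higher differences vanish, so the minimal degree is 1.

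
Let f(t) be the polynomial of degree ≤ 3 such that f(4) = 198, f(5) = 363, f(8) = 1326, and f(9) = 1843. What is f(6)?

Write f(t) = at^3 + bt^2 + ct + d. Substituting each data point gives a linear system:
  64a + 16b + 4c + d = 198
  125a + 25b + 5c + d = 363
  512a + 64b + 8c + d = 1326
  729a + 81b + 9c + d = 1843
Solving the system yields a = 2, b = 5, c = -2, d = -2.
So f(t) = 2t^3 + 5t^2 - 2t - 2.
Then f(6) = 598.

598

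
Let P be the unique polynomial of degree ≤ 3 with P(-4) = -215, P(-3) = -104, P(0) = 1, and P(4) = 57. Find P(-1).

-8

Write P(t) = at^3 + bt^2 + ct + d. Substituting each data point gives a linear system:
  -64a + 16b - 4c + d = -215
  -27a + 9b - 3c + d = -104
  d = 1
  64a + 16b + 4c + d = 57
Solving the system yields a = 2, b = -5, c = 2, d = 1.
So P(t) = 2t³ - 5t² + 2t + 1.
Then P(-1) = -8.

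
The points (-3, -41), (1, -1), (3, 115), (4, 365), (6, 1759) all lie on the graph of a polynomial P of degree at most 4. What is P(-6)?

Write P(t) = at^4 + bt^3 + ct^2 + dt + e. Substituting each data point gives a linear system:
  81a - 27b + 9c - 3d + e = -41
  a + b + c + d + e = -1
  81a + 27b + 9c + 3d + e = 115
  256a + 64b + 16c + 4d + e = 365
  1296a + 216b + 36c + 6d + e = 1759
Solving the system yields a = 1, b = 3, c = -5, d = -1, e = 1.
So P(t) = t^4 + 3t^3 - 5t^2 - t + 1.
Then P(-6) = 475.

475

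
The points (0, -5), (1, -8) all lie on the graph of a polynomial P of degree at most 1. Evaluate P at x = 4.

-17

Write P(x) = ax + b. Substituting each data point gives a linear system:
  b = -5
  a + b = -8
Solving the system yields a = -3, b = -5.
So P(x) = -3x - 5.
Then P(4) = -17.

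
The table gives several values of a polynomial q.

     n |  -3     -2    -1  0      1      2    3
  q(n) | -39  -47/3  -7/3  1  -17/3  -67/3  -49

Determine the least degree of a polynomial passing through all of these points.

2

Forward differences of the values at n = -3, -2, -1, 0, 1, 2, 3:
  q  : -39  -47/3  -7/3  1  -17/3  -67/3  -49
  Δ  : 70/3  40/3  10/3  -20/3  -50/3  -80/3
  Δ^2: -10  -10  -10  -10  -10
  Δ^3: 0  0  0  0
  Δ^4: 0  0  0
  Δ^5: 0  0
  Δ^6: 0
The second differences are constant (-10) and nonzero, while all higher differences vanish, so the minimal degree is 2.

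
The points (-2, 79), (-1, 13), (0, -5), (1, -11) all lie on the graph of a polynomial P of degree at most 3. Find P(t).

P(t) = -6t^3 + 6t^2 - 6t - 5

Using the Lagrange interpolation formula with nodes -2, -1, 0, 1:
  L_0(t) = (t + 1)t(t - 1) / -6
  L_1(t) = (t + 2)t(t - 1) / 2
  L_2(t) = (t + 2)(t + 1)(t - 1) / -2
  L_3(t) = (t + 2)(t + 1)t / 6
Then P(t) = 79·L_0(t) + 13·L_1(t) - 5·L_2(t) - 11·L_3(t).
Expanding and collecting terms gives P(t) = -6t^3 + 6t^2 - 6t - 5.
Check: P(0) = -5. ✓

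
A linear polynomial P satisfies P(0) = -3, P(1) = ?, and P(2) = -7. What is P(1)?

The 2 known points determine the degree-1 polynomial uniquely.
Write P(s) = as + b. Substituting each data point gives a linear system:
  b = -3
  2a + b = -7
Solving the system yields a = -2, b = -3.
So P(s) = -2s - 3.
Then P(1) = -5.

-5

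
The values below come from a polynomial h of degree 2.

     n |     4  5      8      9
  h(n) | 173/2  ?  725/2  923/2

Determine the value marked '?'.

275/2

The 3 known points determine the degree-2 polynomial uniquely.
Write h(n) = an^2 + bn + c. Substituting each data point gives a linear system:
  16a + 4b + c = 173/2
  64a + 8b + c = 725/2
  81a + 9b + c = 923/2
Solving the system yields a = 6, b = -3, c = 5/2.
So h(n) = 6n² - 3n + 5/2.
Then h(5) = 275/2.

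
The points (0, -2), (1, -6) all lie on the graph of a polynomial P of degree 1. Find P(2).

Write P(u) = au + b. Substituting each data point gives a linear system:
  b = -2
  a + b = -6
Solving the system yields a = -4, b = -2.
So P(u) = -4u - 2.
Then P(2) = -10.

-10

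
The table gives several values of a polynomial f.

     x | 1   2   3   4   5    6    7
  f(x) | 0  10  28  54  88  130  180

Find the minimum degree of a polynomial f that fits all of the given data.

Forward differences of the values at x = 1, 2, 3, 4, 5, 6, 7:
  f  : 0  10  28  54  88  130  180
  Δ  : 10  18  26  34  42  50
  Δ^2: 8  8  8  8  8
  Δ^3: 0  0  0  0
  Δ^4: 0  0  0
  Δ^5: 0  0
  Δ^6: 0
The second differences are constant (8) and nonzero, while all higher differences vanish, so the minimal degree is 2.

2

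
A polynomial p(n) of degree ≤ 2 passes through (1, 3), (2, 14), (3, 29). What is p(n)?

p(n) = 2n^2 + 5n - 4

Using the Lagrange interpolation formula with nodes 1, 2, 3:
  L_0(n) = (n - 2)(n - 3) / 2
  L_1(n) = (n - 1)(n - 3) / -1
  L_2(n) = (n - 1)(n - 2) / 2
Then p(n) = 3·L_0(n) + 14·L_1(n) + 29·L_2(n).
Expanding and collecting terms gives p(n) = 2n^2 + 5n - 4.
Check: p(3) = 29. ✓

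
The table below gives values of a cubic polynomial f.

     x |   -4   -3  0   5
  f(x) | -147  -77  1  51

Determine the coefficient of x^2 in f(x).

-4

Write f(x) = ax^3 + bx^2 + cx + d. Substituting each data point gives a linear system:
  -64a + 16b - 4c + d = -147
  -27a + 9b - 3c + d = -77
  d = 1
  125a + 25b + 5c + d = 51
Solving the system yields a = 1, b = -4, c = 5, d = 1.
So f(x) = x^3 - 4x^2 + 5x + 1.
The coefficient of x^2 is -4.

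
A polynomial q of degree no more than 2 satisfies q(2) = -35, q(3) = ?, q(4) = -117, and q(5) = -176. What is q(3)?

-70

The 3 known points determine the degree-2 polynomial uniquely.
Write q(t) = at^2 + bt + c. Substituting each data point gives a linear system:
  4a + 2b + c = -35
  16a + 4b + c = -117
  25a + 5b + c = -176
Solving the system yields a = -6, b = -5, c = -1.
So q(t) = -6t^2 - 5t - 1.
Then q(3) = -70.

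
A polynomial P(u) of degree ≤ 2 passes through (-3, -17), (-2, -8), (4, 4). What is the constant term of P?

4

Write P(u) = au^2 + bu + c. Substituting each data point gives a linear system:
  9a - 3b + c = -17
  4a - 2b + c = -8
  16a + 4b + c = 4
Solving the system yields a = -1, b = 4, c = 4.
So P(u) = -u² + 4u + 4.
The constant term is 4.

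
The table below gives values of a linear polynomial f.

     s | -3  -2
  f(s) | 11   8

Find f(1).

Using the Lagrange interpolation formula with nodes -3, -2:
  L_0(s) = (s + 2) / -1
  L_1(s) = (s + 3) / 1
Then f(s) = 11·L_0(s) + 8·L_1(s).
Expanding and collecting terms gives f(s) = -3s + 2.
Evaluating at s = 1: f(1) = -1.

-1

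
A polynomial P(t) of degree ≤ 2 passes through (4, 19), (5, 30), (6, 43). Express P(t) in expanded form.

P(t) = t^2 + 2t - 5

Write P(t) = at^2 + bt + c. Substituting each data point gives a linear system:
  16a + 4b + c = 19
  25a + 5b + c = 30
  36a + 6b + c = 43
Solving the system yields a = 1, b = 2, c = -5.
So P(t) = t² + 2t - 5.
Check: P(5) = 30. ✓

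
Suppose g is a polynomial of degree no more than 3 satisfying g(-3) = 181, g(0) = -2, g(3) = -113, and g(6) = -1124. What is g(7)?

-1829

Using the Lagrange interpolation formula with nodes -3, 0, 3, 6:
  L_0(s) = s(s - 3)(s - 6) / -162
  L_1(s) = (s + 3)(s - 3)(s - 6) / 54
  L_2(s) = (s + 3)s(s - 6) / -54
  L_3(s) = (s + 3)s(s - 3) / 162
Then g(s) = 181·L_0(s) - 2·L_1(s) - 113·L_2(s) - 1124·L_3(s).
Expanding and collecting terms gives g(s) = -6s^3 + 4s^2 + 5s - 2.
Evaluating at s = 7: g(7) = -1829.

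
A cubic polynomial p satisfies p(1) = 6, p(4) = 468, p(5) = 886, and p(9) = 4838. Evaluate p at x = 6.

Using the Lagrange interpolation formula with nodes 1, 4, 5, 9:
  L_0(x) = (x - 4)(x - 5)(x - 9) / -96
  L_1(x) = (x - 1)(x - 5)(x - 9) / 15
  L_2(x) = (x - 1)(x - 4)(x - 9) / -16
  L_3(x) = (x - 1)(x - 4)(x - 5) / 160
Then p(x) = 6·L_0(x) + 468·L_1(x) + 886·L_2(x) + 4838·L_3(x).
Expanding and collecting terms gives p(x) = 6x³ + 6x² - 2x - 4.
Evaluating at x = 6: p(6) = 1496.

1496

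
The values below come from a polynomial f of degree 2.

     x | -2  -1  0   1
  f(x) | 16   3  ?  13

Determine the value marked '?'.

The 3 known points determine the degree-2 polynomial uniquely.
Write f(x) = ax^2 + bx + c. Substituting each data point gives a linear system:
  4a - 2b + c = 16
  a - b + c = 3
  a + b + c = 13
Solving the system yields a = 6, b = 5, c = 2.
So f(x) = 6x² + 5x + 2.
Then f(0) = 2.

2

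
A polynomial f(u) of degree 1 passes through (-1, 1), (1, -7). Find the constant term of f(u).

Write f(u) = au + b. Substituting each data point gives a linear system:
  -a + b = 1
  a + b = -7
Solving the system yields a = -4, b = -3.
So f(u) = -4u - 3.
The constant term is -3.

-3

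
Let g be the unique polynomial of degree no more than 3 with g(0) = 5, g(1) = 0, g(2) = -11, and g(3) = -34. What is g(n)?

g(n) = -n^3 - 4n + 5

Using the Lagrange interpolation formula with nodes 0, 1, 2, 3:
  L_0(n) = (n - 1)(n - 2)(n - 3) / -6
  L_1(n) = n(n - 2)(n - 3) / 2
  L_2(n) = n(n - 1)(n - 3) / -2
  L_3(n) = n(n - 1)(n - 2) / 6
Then g(n) = 5·L_0(n) + 0·L_1(n) - 11·L_2(n) - 34·L_3(n).
Expanding and collecting terms gives g(n) = -n^3 - 4n + 5.
Check: g(0) = 5. ✓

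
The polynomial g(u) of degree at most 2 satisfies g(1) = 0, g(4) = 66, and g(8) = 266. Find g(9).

336

Write g(u) = au^2 + bu + c. Substituting each data point gives a linear system:
  a + b + c = 0
  16a + 4b + c = 66
  64a + 8b + c = 266
Solving the system yields a = 4, b = 2, c = -6.
So g(u) = 4u² + 2u - 6.
Then g(9) = 336.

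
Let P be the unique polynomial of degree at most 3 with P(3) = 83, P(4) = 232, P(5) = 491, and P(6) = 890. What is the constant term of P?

-4

Write P(t) = at^3 + bt^2 + ct + d. Substituting each data point gives a linear system:
  27a + 9b + 3c + d = 83
  64a + 16b + 4c + d = 232
  125a + 25b + 5c + d = 491
  216a + 36b + 6c + d = 890
Solving the system yields a = 5, b = -5, c = -1, d = -4.
So P(t) = 5t^3 - 5t^2 - t - 4.
The constant term is -4.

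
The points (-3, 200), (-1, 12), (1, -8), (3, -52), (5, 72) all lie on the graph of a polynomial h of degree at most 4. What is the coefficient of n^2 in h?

-1

Write h(n) = an^4 + bn^3 + cn^2 + dn + e. Substituting each data point gives a linear system:
  81a - 27b + 9c - 3d + e = 200
  a - b + c - d + e = 12
  a + b + c + d + e = -8
  81a + 27b + 9c + 3d + e = -52
  625a + 125b + 25c + 5d + e = 72
Solving the system yields a = 1, b = -4, c = -1, d = -6, e = 2.
So h(n) = n^4 - 4n^3 - n^2 - 6n + 2.
The coefficient of n^2 is -1.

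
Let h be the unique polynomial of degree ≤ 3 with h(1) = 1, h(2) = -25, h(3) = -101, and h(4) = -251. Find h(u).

h(u) = -4u^3 - u^2 + 5u + 1

Using the Lagrange interpolation formula with nodes 1, 2, 3, 4:
  L_0(u) = (u - 2)(u - 3)(u - 4) / -6
  L_1(u) = (u - 1)(u - 3)(u - 4) / 2
  L_2(u) = (u - 1)(u - 2)(u - 4) / -2
  L_3(u) = (u - 1)(u - 2)(u - 3) / 6
Then h(u) = 1·L_0(u) - 25·L_1(u) - 101·L_2(u) - 251·L_3(u).
Expanding and collecting terms gives h(u) = -4u^3 - u^2 + 5u + 1.
Check: h(2) = -25. ✓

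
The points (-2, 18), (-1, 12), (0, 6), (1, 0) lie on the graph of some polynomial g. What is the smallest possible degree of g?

1

Forward differences of the values at s = -2, -1, 0, 1:
  g  : 18  12  6  0
  Δ  : -6  -6  -6
  Δ^2: 0  0
  Δ^3: 0
The first differences are constant (-6) and nonzero, while all higher differences vanish, so the minimal degree is 1.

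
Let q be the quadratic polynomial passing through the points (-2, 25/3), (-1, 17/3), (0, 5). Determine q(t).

Write q(t) = at^2 + bt + c. Substituting each data point gives a linear system:
  4a - 2b + c = 25/3
  a - b + c = 17/3
  c = 5
Solving the system yields a = 1, b = 1/3, c = 5.
So q(t) = t^2 + (1/3)t + 5.
Check: q(-1) = 17/3. ✓

q(t) = t^2 + (1/3)t + 5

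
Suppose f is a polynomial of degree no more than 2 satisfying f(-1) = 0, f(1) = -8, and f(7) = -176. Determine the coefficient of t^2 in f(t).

Write f(t) = at^2 + bt + c. Substituting each data point gives a linear system:
  a - b + c = 0
  a + b + c = -8
  49a + 7b + c = -176
Solving the system yields a = -3, b = -4, c = -1.
So f(t) = -3t² - 4t - 1.
The leading coefficient is -3.

-3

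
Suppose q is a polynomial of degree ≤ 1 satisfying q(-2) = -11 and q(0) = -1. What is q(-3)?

Using the Lagrange interpolation formula with nodes -2, 0:
  L_0(t) = t / -2
  L_1(t) = (t + 2) / 2
Then q(t) = -11·L_0(t) - 1·L_1(t).
Expanding and collecting terms gives q(t) = 5t - 1.
Evaluating at t = -3: q(-3) = -16.

-16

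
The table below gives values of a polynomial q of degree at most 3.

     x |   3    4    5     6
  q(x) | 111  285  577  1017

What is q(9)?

3525

Using the Lagrange interpolation formula with nodes 3, 4, 5, 6:
  L_0(x) = (x - 4)(x - 5)(x - 6) / -6
  L_1(x) = (x - 3)(x - 5)(x - 6) / 2
  L_2(x) = (x - 3)(x - 4)(x - 6) / -2
  L_3(x) = (x - 3)(x - 4)(x - 5) / 6
Then q(x) = 111·L_0(x) + 285·L_1(x) + 577·L_2(x) + 1017·L_3(x).
Expanding and collecting terms gives q(x) = 5x^3 - x^2 - 4x - 3.
Evaluating at x = 9: q(9) = 3525.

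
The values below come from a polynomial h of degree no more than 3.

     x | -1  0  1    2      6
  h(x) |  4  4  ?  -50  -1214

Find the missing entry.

-4

The 4 known points determine the degree-3 polynomial uniquely.
Write h(x) = ax^3 + bx^2 + cx + d. Substituting each data point gives a linear system:
  -a + b - c + d = 4
  d = 4
  8a + 4b + 2c + d = -50
  216a + 36b + 6c + d = -1214
Solving the system yields a = -5, b = -4, c = 1, d = 4.
So h(x) = -5x^3 - 4x^2 + x + 4.
Then h(1) = -4.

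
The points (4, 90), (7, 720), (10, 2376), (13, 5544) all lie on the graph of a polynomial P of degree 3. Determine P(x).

Write P(x) = ax^3 + bx^2 + cx + d. Substituting each data point gives a linear system:
  64a + 16b + 4c + d = 90
  343a + 49b + 7c + d = 720
  1000a + 100b + 10c + d = 2376
  2197a + 169b + 13c + d = 5544
Solving the system yields a = 3, b = -6, c = -3, d = 6.
So P(x) = 3x^3 - 6x^2 - 3x + 6.
Check: P(10) = 2376. ✓

P(x) = 3x^3 - 6x^2 - 3x + 6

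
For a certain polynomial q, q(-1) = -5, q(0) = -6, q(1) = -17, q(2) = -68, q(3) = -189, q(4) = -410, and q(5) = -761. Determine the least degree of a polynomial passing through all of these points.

Forward differences of the values at n = -1, 0, 1, 2, 3, 4, 5:
  q  : -5  -6  -17  -68  -189  -410  -761
  Δ  : -1  -11  -51  -121  -221  -351
  Δ^2: -10  -40  -70  -100  -130
  Δ^3: -30  -30  -30  -30
  Δ^4: 0  0  0
  Δ^5: 0  0
  Δ^6: 0
The third differences are constant (-30) and nonzero, while all higher differences vanish, so the minimal degree is 3.

3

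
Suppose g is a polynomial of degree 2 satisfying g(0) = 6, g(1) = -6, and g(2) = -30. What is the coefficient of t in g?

-6

Write g(t) = at^2 + bt + c. Substituting each data point gives a linear system:
  c = 6
  a + b + c = -6
  4a + 2b + c = -30
Solving the system yields a = -6, b = -6, c = 6.
So g(t) = -6t^2 - 6t + 6.
The coefficient of t is -6.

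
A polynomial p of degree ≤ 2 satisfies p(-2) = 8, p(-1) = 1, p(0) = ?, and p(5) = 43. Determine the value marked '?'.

-2

The 3 known points determine the degree-2 polynomial uniquely.
Write p(s) = as^2 + bs + c. Substituting each data point gives a linear system:
  4a - 2b + c = 8
  a - b + c = 1
  25a + 5b + c = 43
Solving the system yields a = 2, b = -1, c = -2.
So p(s) = 2s² - s - 2.
Then p(0) = -2.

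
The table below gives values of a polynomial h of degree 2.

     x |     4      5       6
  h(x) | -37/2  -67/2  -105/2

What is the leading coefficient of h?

Write h(x) = ax^2 + bx + c. Substituting each data point gives a linear system:
  16a + 4b + c = -37/2
  25a + 5b + c = -67/2
  36a + 6b + c = -105/2
Solving the system yields a = -2, b = 3, c = 3/2.
So h(x) = -2x^2 + 3x + 3/2.
The leading coefficient is -2.

-2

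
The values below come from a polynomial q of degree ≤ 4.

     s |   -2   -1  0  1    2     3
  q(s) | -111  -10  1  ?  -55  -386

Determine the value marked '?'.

6

The 5 known points determine the degree-4 polynomial uniquely.
Write q(s) = as^4 + bs^3 + cs^2 + ds + e. Substituting each data point gives a linear system:
  16a - 8b + 4c - 2d + e = -111
  a - b + c - d + e = -10
  e = 1
  16a + 8b + 4c + 2d + e = -55
  81a + 27b + 9c + 3d + e = -386
Solving the system yields a = -6, b = 2, c = 3, d = 6, e = 1.
So q(s) = -6s^4 + 2s^3 + 3s^2 + 6s + 1.
Then q(1) = 6.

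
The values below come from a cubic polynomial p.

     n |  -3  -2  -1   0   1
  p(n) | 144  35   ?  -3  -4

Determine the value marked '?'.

-2

The 4 known points determine the degree-3 polynomial uniquely.
Write p(n) = an^3 + bn^2 + cn + d. Substituting each data point gives a linear system:
  -27a + 9b - 3c + d = 144
  -8a + 4b - 2c + d = 35
  d = -3
  a + b + c + d = -4
Solving the system yields a = -6, b = 0, c = 5, d = -3.
So p(n) = -6n^3 + 5n - 3.
Then p(-1) = -2.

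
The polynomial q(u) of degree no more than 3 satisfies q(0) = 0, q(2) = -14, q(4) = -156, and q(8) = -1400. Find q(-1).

4

Write q(u) = au^3 + bu^2 + cu + d. Substituting each data point gives a linear system:
  d = 0
  8a + 4b + 2c + d = -14
  64a + 16b + 4c + d = -156
  512a + 64b + 8c + d = -1400
Solving the system yields a = -3, b = 2, c = 1, d = 0.
So q(u) = -3u^3 + 2u^2 + u.
Then q(-1) = 4.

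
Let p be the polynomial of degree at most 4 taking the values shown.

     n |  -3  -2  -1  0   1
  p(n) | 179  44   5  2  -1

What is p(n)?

p(n) = n^4 - 4n^3 - n^2 + n + 2

Using the Lagrange interpolation formula with nodes -3, -2, -1, 0, 1:
  L_0(n) = (n + 2)(n + 1)n(n - 1) / 24
  L_1(n) = (n + 3)(n + 1)n(n - 1) / -6
  L_2(n) = (n + 3)(n + 2)n(n - 1) / 4
  L_3(n) = (n + 3)(n + 2)(n + 1)(n - 1) / -6
  L_4(n) = (n + 3)(n + 2)(n + 1)n / 24
Then p(n) = 179·L_0(n) + 44·L_1(n) + 5·L_2(n) + 2·L_3(n) - 1·L_4(n).
Expanding and collecting terms gives p(n) = n⁴ - 4n³ - n² + n + 2.
Check: p(-2) = 44. ✓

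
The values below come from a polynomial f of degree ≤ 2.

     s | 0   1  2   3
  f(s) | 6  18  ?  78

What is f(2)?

On equispaced nodes a degree-2 polynomial has vanishing third forward difference, so
  - f(0) + 3·f(1) - 3·f(2) + f(3) = 0.
Substituting the known values and solving for f(2):
  -3·f(2) = -126
  f(2) = 42.

42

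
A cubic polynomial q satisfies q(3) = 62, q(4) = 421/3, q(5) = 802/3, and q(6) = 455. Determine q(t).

q(t) = 2t^3 + (1/3)t^2 + 2t - 1

Write q(t) = at^3 + bt^2 + ct + d. Substituting each data point gives a linear system:
  27a + 9b + 3c + d = 62
  64a + 16b + 4c + d = 421/3
  125a + 25b + 5c + d = 802/3
  216a + 36b + 6c + d = 455
Solving the system yields a = 2, b = 1/3, c = 2, d = -1.
So q(t) = 2t^3 + (1/3)t^2 + 2t - 1.
Check: q(3) = 62. ✓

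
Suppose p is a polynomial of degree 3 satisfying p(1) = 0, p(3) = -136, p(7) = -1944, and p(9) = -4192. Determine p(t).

p(t) = -6t^3 + 2t^2 + 2t + 2

Using the Lagrange interpolation formula with nodes 1, 3, 7, 9:
  L_0(t) = (t - 3)(t - 7)(t - 9) / -96
  L_1(t) = (t - 1)(t - 7)(t - 9) / 48
  L_2(t) = (t - 1)(t - 3)(t - 9) / -48
  L_3(t) = (t - 1)(t - 3)(t - 7) / 96
Then p(t) = 0·L_0(t) - 136·L_1(t) - 1944·L_2(t) - 4192·L_3(t).
Expanding and collecting terms gives p(t) = -6t^3 + 2t^2 + 2t + 2.
Check: p(1) = 0. ✓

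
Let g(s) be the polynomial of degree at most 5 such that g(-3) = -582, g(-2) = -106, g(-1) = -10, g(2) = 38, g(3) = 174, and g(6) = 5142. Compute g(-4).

Using the Lagrange interpolation formula with nodes -3, -2, -1, 2, 3, 6:
  L_0(s) = (s + 2)(s + 1)(s - 2)(s - 3)(s - 6) / -540
  L_1(s) = (s + 3)(s + 1)(s - 2)(s - 3)(s - 6) / 160
  L_2(s) = (s + 3)(s + 2)(s - 2)(s - 3)(s - 6) / -168
  L_3(s) = (s + 3)(s + 2)(s + 1)(s - 3)(s - 6) / 240
  L_4(s) = (s + 3)(s + 2)(s + 1)(s - 2)(s - 6) / -360
  L_5(s) = (s + 3)(s + 2)(s + 1)(s - 2)(s - 3) / 6048
Then g(s) = -582·L_0(s) - 106·L_1(s) - 10·L_2(s) + 38·L_3(s) + 174·L_4(s) + 5142·L_5(s).
Expanding and collecting terms gives g(s) = s^5 - 3s^4 + 5s^3 + 5s^2 - 6.
Evaluating at s = -4: g(-4) = -2038.

-2038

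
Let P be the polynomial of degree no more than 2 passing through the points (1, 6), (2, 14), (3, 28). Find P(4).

48

Write P(x) = ax^2 + bx + c. Substituting each data point gives a linear system:
  a + b + c = 6
  4a + 2b + c = 14
  9a + 3b + c = 28
Solving the system yields a = 3, b = -1, c = 4.
So P(x) = 3x^2 - x + 4.
Then P(4) = 48.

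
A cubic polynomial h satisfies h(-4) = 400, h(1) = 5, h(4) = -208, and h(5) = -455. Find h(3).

Write h(t) = at^3 + bt^2 + ct + d. Substituting each data point gives a linear system:
  -64a + 16b - 4c + d = 400
  a + b + c + d = 5
  64a + 16b + 4c + d = -208
  125a + 25b + 5c + d = -455
Solving the system yields a = -5, b = 6, c = 4, d = 0.
So h(t) = -5t^3 + 6t^2 + 4t.
Then h(3) = -69.

-69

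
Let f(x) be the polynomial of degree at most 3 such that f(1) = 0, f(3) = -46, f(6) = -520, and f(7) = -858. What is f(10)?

Write f(x) = ax^3 + bx^2 + cx + d. Substituting each data point gives a linear system:
  a + b + c + d = 0
  27a + 9b + 3c + d = -46
  216a + 36b + 6c + d = -520
  343a + 49b + 7c + d = -858
Solving the system yields a = -3, b = 3, c = 4, d = -4.
So f(x) = -3x^3 + 3x^2 + 4x - 4.
Then f(10) = -2664.

-2664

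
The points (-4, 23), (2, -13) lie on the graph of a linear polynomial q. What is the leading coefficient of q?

Write q(n) = an + b. Substituting each data point gives a linear system:
  -4a + b = 23
  2a + b = -13
Solving the system yields a = -6, b = -1.
So q(n) = -6n - 1.
The leading coefficient is -6.

-6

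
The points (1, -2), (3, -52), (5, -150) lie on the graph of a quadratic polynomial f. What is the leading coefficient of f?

-6

Write f(s) = as^2 + bs + c. Substituting each data point gives a linear system:
  a + b + c = -2
  9a + 3b + c = -52
  25a + 5b + c = -150
Solving the system yields a = -6, b = -1, c = 5.
So f(s) = -6s^2 - s + 5.
The leading coefficient is -6.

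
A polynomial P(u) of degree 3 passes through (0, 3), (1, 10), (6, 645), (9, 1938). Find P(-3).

6

Write P(u) = au^3 + bu^2 + cu + d. Substituting each data point gives a linear system:
  d = 3
  a + b + c + d = 10
  216a + 36b + 6c + d = 645
  729a + 81b + 9c + d = 1938
Solving the system yields a = 2, b = 6, c = -1, d = 3.
So P(u) = 2u^3 + 6u^2 - u + 3.
Then P(-3) = 6.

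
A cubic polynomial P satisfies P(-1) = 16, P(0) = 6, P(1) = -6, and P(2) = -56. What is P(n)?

P(n) = -6n^3 - n^2 - 5n + 6

Using the Lagrange interpolation formula with nodes -1, 0, 1, 2:
  L_0(n) = n(n - 1)(n - 2) / -6
  L_1(n) = (n + 1)(n - 1)(n - 2) / 2
  L_2(n) = (n + 1)n(n - 2) / -2
  L_3(n) = (n + 1)n(n - 1) / 6
Then P(n) = 16·L_0(n) + 6·L_1(n) - 6·L_2(n) - 56·L_3(n).
Expanding and collecting terms gives P(n) = -6n^3 - n^2 - 5n + 6.
Check: P(-1) = 16. ✓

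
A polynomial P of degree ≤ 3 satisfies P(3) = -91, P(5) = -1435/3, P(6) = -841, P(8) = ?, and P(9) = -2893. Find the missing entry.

-6073/3

The 4 known points determine the degree-3 polynomial uniquely.
Write P(u) = au^3 + bu^2 + cu + d. Substituting each data point gives a linear system:
  27a + 9b + 3c + d = -91
  125a + 25b + 5c + d = -1435/3
  216a + 36b + 6c + d = -841
  729a + 81b + 9c + d = -2893
Solving the system yields a = -4, b = -1/3, c = 5, d = 5.
So P(u) = -4u^3 - (1/3)u^2 + 5u + 5.
Then P(8) = -6073/3.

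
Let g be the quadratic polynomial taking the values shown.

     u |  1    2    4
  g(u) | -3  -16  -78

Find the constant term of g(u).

Write g(u) = au^2 + bu + c. Substituting each data point gives a linear system:
  a + b + c = -3
  4a + 2b + c = -16
  16a + 4b + c = -78
Solving the system yields a = -6, b = 5, c = -2.
So g(u) = -6u^2 + 5u - 2.
The constant term is -2.

-2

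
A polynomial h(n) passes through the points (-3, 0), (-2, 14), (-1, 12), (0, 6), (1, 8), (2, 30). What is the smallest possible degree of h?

3

Forward differences of the values at n = -3, -2, -1, 0, 1, 2:
  h  : 0  14  12  6  8  30
  Δ  : 14  -2  -6  2  22
  Δ^2: -16  -4  8  20
  Δ^3: 12  12  12
  Δ^4: 0  0
  Δ^5: 0
The third differences are constant (12) and nonzero, while all higher differences vanish, so the minimal degree is 3.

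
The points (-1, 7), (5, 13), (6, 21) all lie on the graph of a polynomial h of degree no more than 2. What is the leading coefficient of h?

1

Write h(n) = an^2 + bn + c. Substituting each data point gives a linear system:
  a - b + c = 7
  25a + 5b + c = 13
  36a + 6b + c = 21
Solving the system yields a = 1, b = -3, c = 3.
So h(n) = n^2 - 3n + 3.
The leading coefficient is 1.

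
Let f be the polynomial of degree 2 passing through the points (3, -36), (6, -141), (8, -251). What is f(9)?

-318

Write f(u) = au^2 + bu + c. Substituting each data point gives a linear system:
  9a + 3b + c = -36
  36a + 6b + c = -141
  64a + 8b + c = -251
Solving the system yields a = -4, b = 1, c = -3.
So f(u) = -4u^2 + u - 3.
Then f(9) = -318.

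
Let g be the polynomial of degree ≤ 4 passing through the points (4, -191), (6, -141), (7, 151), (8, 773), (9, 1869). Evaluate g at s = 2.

-49

Using the Lagrange interpolation formula with nodes 4, 6, 7, 8, 9:
  L_0(s) = (s - 6)(s - 7)(s - 8)(s - 9) / 120
  L_1(s) = (s - 4)(s - 7)(s - 8)(s - 9) / -12
  L_2(s) = (s - 4)(s - 6)(s - 8)(s - 9) / 6
  L_3(s) = (s - 4)(s - 6)(s - 7)(s - 9) / -8
  L_4(s) = (s - 4)(s - 6)(s - 7)(s - 8) / 30
Then g(s) = -191·L_0(s) - 141·L_1(s) + 151·L_2(s) + 773·L_3(s) + 1869·L_4(s).
Expanding and collecting terms gives g(s) = s^4 - 6s^3 - 4s^2 + s - 3.
Evaluating at s = 2: g(2) = -49.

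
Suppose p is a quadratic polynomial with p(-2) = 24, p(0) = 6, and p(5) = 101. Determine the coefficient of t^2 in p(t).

Write p(t) = at^2 + bt + c. Substituting each data point gives a linear system:
  4a - 2b + c = 24
  c = 6
  25a + 5b + c = 101
Solving the system yields a = 4, b = -1, c = 6.
So p(t) = 4t² - t + 6.
The leading coefficient is 4.

4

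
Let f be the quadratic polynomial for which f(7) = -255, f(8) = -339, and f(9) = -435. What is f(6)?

-183

Using the Lagrange interpolation formula with nodes 7, 8, 9:
  L_0(x) = (x - 8)(x - 9) / 2
  L_1(x) = (x - 7)(x - 9) / -1
  L_2(x) = (x - 7)(x - 8) / 2
Then f(x) = -255·L_0(x) - 339·L_1(x) - 435·L_2(x).
Expanding and collecting terms gives f(x) = -6x^2 + 6x - 3.
Evaluating at x = 6: f(6) = -183.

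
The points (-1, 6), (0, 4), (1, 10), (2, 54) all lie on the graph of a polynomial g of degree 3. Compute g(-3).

Forward differences of the values at t = -1, 0, 1, 2:
  g  : 6  4  10  54
  Δ  : -2  6  44
  Δ^2: 8  38
  Δ^3: 30
The third differences are constant, confirming degree 3.
Interpolating (Newton forward form) and evaluating at t = -3 gives g(-3) = -86.

-86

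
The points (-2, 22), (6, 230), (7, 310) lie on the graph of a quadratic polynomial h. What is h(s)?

Write h(s) = as^2 + bs + c. Substituting each data point gives a linear system:
  4a - 2b + c = 22
  36a + 6b + c = 230
  49a + 7b + c = 310
Solving the system yields a = 6, b = 2, c = 2.
So h(s) = 6s^2 + 2s + 2.
Check: h(7) = 310. ✓

h(s) = 6s^2 + 2s + 2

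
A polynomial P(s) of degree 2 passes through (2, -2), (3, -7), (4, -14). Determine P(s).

Using the Lagrange interpolation formula with nodes 2, 3, 4:
  L_0(s) = (s - 3)(s - 4) / 2
  L_1(s) = (s - 2)(s - 4) / -1
  L_2(s) = (s - 2)(s - 3) / 2
Then P(s) = -2·L_0(s) - 7·L_1(s) - 14·L_2(s).
Expanding and collecting terms gives P(s) = -s^2 + 2.
Check: P(4) = -14. ✓

P(s) = -s^2 + 2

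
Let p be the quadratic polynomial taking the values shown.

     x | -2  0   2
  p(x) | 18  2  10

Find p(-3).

35

Forward differences of the values at x = -2, 0, 2:
  p  : 18  2  10
  Δ  : -16  8
  Δ^2: 24
The second differences are constant, confirming degree 2.
Interpolating (Newton forward form) and evaluating at x = -3 gives p(-3) = 35.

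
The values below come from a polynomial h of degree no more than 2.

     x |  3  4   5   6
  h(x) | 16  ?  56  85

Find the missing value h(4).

33

The 3 known points determine the degree-2 polynomial uniquely.
Write h(x) = ax^2 + bx + c. Substituting each data point gives a linear system:
  9a + 3b + c = 16
  25a + 5b + c = 56
  36a + 6b + c = 85
Solving the system yields a = 3, b = -4, c = 1.
So h(x) = 3x^2 - 4x + 1.
Then h(4) = 33.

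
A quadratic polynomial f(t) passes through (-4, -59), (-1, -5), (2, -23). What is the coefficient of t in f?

-2

Write f(t) = at^2 + bt + c. Substituting each data point gives a linear system:
  16a - 4b + c = -59
  a - b + c = -5
  4a + 2b + c = -23
Solving the system yields a = -4, b = -2, c = -3.
So f(t) = -4t^2 - 2t - 3.
The coefficient of t is -2.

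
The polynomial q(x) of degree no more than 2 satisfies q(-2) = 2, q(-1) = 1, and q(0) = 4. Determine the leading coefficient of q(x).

2

Write q(x) = ax^2 + bx + c. Substituting each data point gives a linear system:
  4a - 2b + c = 2
  a - b + c = 1
  c = 4
Solving the system yields a = 2, b = 5, c = 4.
So q(x) = 2x^2 + 5x + 4.
The leading coefficient is 2.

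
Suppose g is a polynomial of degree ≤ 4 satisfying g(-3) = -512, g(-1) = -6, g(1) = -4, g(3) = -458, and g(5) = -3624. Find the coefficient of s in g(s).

0

Write g(s) = as^4 + bs^3 + cs^2 + ds + e. Substituting each data point gives a linear system:
  81a - 27b + 9c - 3d + e = -512
  a - b + c - d + e = -6
  a + b + c + d + e = -4
  81a + 27b + 9c + 3d + e = -458
  625a + 125b + 25c + 5d + e = -3624
Solving the system yields a = -6, b = 1, c = 0, d = 0, e = 1.
So g(s) = -6s⁴ + s³ + 1.
The coefficient of s is 0.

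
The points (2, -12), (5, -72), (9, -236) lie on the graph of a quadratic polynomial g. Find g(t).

Using the Lagrange interpolation formula with nodes 2, 5, 9:
  L_0(t) = (t - 5)(t - 9) / 21
  L_1(t) = (t - 2)(t - 9) / -12
  L_2(t) = (t - 2)(t - 5) / 28
Then g(t) = -12·L_0(t) - 72·L_1(t) - 236·L_2(t).
Expanding and collecting terms gives g(t) = -3t^2 + t - 2.
Check: g(5) = -72. ✓

g(t) = -3t^2 + t - 2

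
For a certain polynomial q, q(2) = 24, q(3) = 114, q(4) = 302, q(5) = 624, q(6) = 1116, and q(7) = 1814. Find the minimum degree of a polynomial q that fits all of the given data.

Forward differences of the values at u = 2, 3, 4, 5, 6, 7:
  q  : 24  114  302  624  1116  1814
  Δ  : 90  188  322  492  698
  Δ^2: 98  134  170  206
  Δ^3: 36  36  36
  Δ^4: 0  0
  Δ^5: 0
The third differences are constant (36) and nonzero, while all higher differences vanish, so the minimal degree is 3.

3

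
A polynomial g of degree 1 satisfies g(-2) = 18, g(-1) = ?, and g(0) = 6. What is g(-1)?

12

On equispaced nodes a degree-1 polynomial has vanishing second forward difference, so
  g(-2) - 2·g(-1) + g(0) = 0.
Substituting the known values and solving for g(-1):
  -2·g(-1) = -24
  g(-1) = 12.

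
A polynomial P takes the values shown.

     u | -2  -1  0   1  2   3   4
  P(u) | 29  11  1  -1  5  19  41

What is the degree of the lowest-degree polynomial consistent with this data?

2

Forward differences of the values at u = -2, -1, 0, 1, 2, 3, 4:
  P  : 29  11  1  -1  5  19  41
  Δ  : -18  -10  -2  6  14  22
  Δ^2: 8  8  8  8  8
  Δ^3: 0  0  0  0
  Δ^4: 0  0  0
  Δ^5: 0  0
  Δ^6: 0
The second differences are constant (8) and nonzero, while all higher differences vanish, so the minimal degree is 2.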